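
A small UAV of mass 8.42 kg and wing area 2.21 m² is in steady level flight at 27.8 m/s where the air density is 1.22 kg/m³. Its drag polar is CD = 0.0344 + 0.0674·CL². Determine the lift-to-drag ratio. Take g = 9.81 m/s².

L/D = 2.28

Weight W = mg = 8.42 × 9.81 = 82.6 N; in level flight L = W.
Dynamic pressure q = 0.5 × 1.22 × 27.8² = 471.4 Pa.
Required CL = L/(qS) = 82.6/(471.4·2.21) = 0.07928.
CD = 0.0344 + 0.0674 × 0.07928² = 0.03482.
L/D = CL/CD = 0.07928 / 0.03482 = 2.28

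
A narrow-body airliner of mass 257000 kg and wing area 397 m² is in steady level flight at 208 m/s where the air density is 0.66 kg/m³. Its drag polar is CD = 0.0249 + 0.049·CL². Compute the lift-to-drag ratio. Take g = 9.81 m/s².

Weight W = mg = 257000 × 9.81 = 2.5212×10^6 N; in level flight L = W.
q = ½ρv² = ½ × 0.66 × 208² = 14280 Pa.
CL = W/(q·S) = 2.5212×10^6 / (14280 × 397) = 0.4448.
CD = 0.0249 + 0.049 × 0.4448² = 0.03459.
L/D = CL/CD = 0.4448 / 0.03459 = 12.9

L/D = 12.9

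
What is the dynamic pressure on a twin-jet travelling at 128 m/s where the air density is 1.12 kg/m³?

q = ½ρv² = ½ × 1.12 × 128² = 9180 Pa

q = 9180 Pa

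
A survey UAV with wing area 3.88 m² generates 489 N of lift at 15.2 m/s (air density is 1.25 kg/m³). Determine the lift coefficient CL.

CL = 0.873

From L = ½ρv²S·CL, rearranging gives CL = 2L/(ρv²S).
CL = 2 × 489 / (1.25 × 15.2² × 3.88) = 0.873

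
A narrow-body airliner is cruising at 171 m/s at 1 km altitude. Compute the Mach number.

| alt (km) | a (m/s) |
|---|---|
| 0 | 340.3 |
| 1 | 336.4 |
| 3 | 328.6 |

At 1 km, from the table: a = 336.4 m/s.
M = v/a = 171 / 336.4 = 0.508

M = 0.508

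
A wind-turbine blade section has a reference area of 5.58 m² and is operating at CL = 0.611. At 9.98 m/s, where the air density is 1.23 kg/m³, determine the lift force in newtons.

Dynamic pressure q = ½ρv² = ½ × 1.23 × 9.98² = 61.25 Pa.
L = q·S·CL = 61.25 × 5.58 × 0.611 = 209 N

L = 209 N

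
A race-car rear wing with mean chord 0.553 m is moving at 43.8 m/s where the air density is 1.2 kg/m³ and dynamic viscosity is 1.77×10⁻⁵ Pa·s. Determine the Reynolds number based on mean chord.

Re = 1.64×10^6

Re = ρ·v·c/μ = 1.2 × 43.8 × 0.553 / (1.77×10⁻⁵) = 1.64×10^6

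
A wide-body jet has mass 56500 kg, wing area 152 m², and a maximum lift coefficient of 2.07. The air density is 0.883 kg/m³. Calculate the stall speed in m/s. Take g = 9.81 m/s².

V_stall = 63.2 m/s

At stall, lift equals weight: L = W = m·g = 56500 × 9.81 = 5.543×10^5 N.
V_stall = √(2W/(ρ·S·CL,max)) = √(2 × 5.543×10^5 / (0.883 × 152 × 2.07))
V_stall = √3990 = 63.2 m/s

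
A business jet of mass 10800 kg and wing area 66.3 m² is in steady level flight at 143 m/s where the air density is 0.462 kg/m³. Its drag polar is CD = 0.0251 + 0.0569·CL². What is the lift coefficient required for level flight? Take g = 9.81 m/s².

CL = 0.338

Level flight ⇒ L = W = m·g = 10800 × 9.81 = 1.0595×10^5 N.
q = ½ρv² = ½ × 0.462 × 143² = 4724 Pa.
CL = W/(q·S) = 1.0595×10^5 / (4724 × 66.3) = 0.3383.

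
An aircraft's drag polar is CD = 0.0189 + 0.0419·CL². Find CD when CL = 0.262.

CD = 0.0218

CD = 0.0189 + 0.0419 × 0.262² = 0.0189 + 0.002876 = 0.0218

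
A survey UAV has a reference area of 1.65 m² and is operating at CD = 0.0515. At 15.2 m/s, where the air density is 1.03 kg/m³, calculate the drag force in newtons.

D = 10.1 N

Dynamic pressure q = ½ρv² = ½ × 1.03 × 15.2² = 119 Pa.
D = q·S·CD = 119 × 1.65 × 0.0515 = 10.1 N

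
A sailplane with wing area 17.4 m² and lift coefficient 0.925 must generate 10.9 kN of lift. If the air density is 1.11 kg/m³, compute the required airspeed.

L = ½ρv²S·CL ⇒ v = √(2L/(ρ·S·CL))
v = √(2 × 10900 / (1.11 × 17.4 × 0.925)) = √1220 = 34.9 m/s

v = 34.9 m/s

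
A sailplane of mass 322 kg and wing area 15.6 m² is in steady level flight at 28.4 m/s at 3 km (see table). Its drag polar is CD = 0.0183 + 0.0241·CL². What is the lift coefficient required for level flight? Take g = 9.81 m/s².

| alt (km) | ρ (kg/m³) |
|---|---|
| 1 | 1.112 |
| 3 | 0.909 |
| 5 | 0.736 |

At 3 km, from the table: ρ = 0.909 kg/m³.
Weight W = mg = 322 × 9.81 = 3158.8 N; in level flight L = W.
Dynamic pressure q = 0.5 × 0.909 × 28.4² = 366.6 Pa.
Required CL = L/(qS) = 3158.8/(366.6·15.6) = 0.5524.

CL = 0.552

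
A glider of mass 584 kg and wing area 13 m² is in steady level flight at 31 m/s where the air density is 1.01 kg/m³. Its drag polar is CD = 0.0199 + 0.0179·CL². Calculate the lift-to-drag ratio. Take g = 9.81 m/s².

Level flight ⇒ L = W = m·g = 584 × 9.81 = 5729 N.
Dynamic pressure q = 0.5 × 1.01 × 31² = 485.3 Pa.
Required CL = L/(qS) = 5729/(485.3·13) = 0.9081.
CD = 0.0199 + 0.0179 × 0.9081² = 0.03466.
L/D = CL/CD = 0.9081 / 0.03466 = 26.2

L/D = 26.2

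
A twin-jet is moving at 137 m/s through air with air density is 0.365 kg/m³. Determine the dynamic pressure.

q = ½ρv² = ½ × 0.365 × 137² = 3430 Pa

q = 3430 Pa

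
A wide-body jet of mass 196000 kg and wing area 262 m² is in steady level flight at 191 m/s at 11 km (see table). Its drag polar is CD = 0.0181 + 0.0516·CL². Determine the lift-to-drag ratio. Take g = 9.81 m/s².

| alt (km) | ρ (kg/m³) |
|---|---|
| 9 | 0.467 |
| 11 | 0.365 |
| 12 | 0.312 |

L/D = 13.6

At 11 km, from the table: ρ = 0.365 kg/m³.
In steady level flight, lift balances weight: W = mg = 196000 × 9.81 = 1.9228×10^6 N.
Dynamic pressure q = 0.5 × 0.365 × 191² = 6658 Pa.
CL = 2W/(ρv²S) = 2×1.9228×10^6/(0.365×191²×262) = 1.102.
CD = 0.0181 + 0.0516 × 1.102² = 0.0808.
L/D = CL/CD = 1.102 / 0.0808 = 13.6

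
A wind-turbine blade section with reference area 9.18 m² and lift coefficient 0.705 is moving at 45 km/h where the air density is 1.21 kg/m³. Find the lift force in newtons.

Convert speed: v = 45 km/h ÷ 3.6 = 12.5 m/s.
Dynamic pressure q = ½ρv² = ½ × 1.21 × 12.5² = 94.53 Pa.
L = q·S·CL = 94.53 × 9.18 × 0.705 = 612 N

L = 612 N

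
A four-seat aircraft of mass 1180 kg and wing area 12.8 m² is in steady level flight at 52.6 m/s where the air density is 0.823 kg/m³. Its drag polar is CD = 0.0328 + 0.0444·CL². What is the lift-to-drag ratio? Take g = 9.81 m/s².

L/D = 13.1

Weight W = mg = 1180 × 9.81 = 11576 N; in level flight L = W.
Dynamic pressure q = 0.5 × 0.823 × 52.6² = 1139 Pa.
CL = 2W/(ρv²S) = 2×11576/(0.823×52.6²×12.8) = 0.7943.
CD = 0.0328 + 0.0444 × 0.7943² = 0.06081.
L/D = CL/CD = 0.7943 / 0.06081 = 13.1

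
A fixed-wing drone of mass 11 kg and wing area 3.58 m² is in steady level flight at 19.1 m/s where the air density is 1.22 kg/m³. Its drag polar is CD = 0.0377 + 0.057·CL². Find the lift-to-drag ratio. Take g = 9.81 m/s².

Level flight ⇒ L = W = m·g = 11 × 9.81 = 107.91 N.
q = ½ρv² = ½ × 1.22 × 19.1² = 222.5 Pa.
Required CL = L/(qS) = 107.91/(222.5·3.58) = 0.1355.
CD = 0.0377 + 0.057 × 0.1355² = 0.03875.
L/D = CL/CD = 0.1355 / 0.03875 = 3.5

L/D = 3.5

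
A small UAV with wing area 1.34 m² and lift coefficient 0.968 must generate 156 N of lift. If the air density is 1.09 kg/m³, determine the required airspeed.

L = ½ρv²S·CL ⇒ v = √(2L/(ρ·S·CL))
v = √(2 × 156 / (1.09 × 1.34 × 0.968)) = √220.7 = 14.9 m/s

v = 14.9 m/s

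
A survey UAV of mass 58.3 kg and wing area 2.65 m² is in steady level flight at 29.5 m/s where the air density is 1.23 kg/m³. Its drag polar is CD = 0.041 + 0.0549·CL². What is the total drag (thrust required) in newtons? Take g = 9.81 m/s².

D = 70.8 N

Level flight ⇒ L = W = m·g = 58.3 × 9.81 = 571.92 N.
q = ½ρv² = ½ × 1.23 × 29.5² = 535.2 Pa.
CL = W/(q·S) = 571.92 / (535.2 × 2.65) = 0.4032.
CD = 0.041 + 0.0549 × 0.4032² = 0.04993.
D = q·S·CD = 535.2 × 2.65 × 0.04993 = 70.81 N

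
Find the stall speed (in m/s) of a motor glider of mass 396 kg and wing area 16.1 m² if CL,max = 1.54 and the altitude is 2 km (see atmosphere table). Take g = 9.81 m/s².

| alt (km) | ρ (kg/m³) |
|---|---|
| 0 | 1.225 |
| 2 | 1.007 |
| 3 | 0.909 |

V_stall = 17.6 m/s

At 2 km, from the table: ρ = 1.007 kg/m³.
At stall, lift equals weight: L = W = m·g = 396 × 9.81 = 3885 N.
From L = ½ρV²S·CL,max = W: V_stall = √(2W/(ρSCL,max)) = √(2·3885/(1.007·16.1·1.54))
V_stall = √311.2 = 17.6 m/s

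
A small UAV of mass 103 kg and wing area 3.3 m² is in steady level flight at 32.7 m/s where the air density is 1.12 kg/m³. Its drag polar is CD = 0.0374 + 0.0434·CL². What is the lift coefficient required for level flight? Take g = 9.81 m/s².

CL = 0.511

Level flight ⇒ L = W = m·g = 103 × 9.81 = 1010.4 N.
Dynamic pressure q = 0.5 × 1.12 × 32.7² = 598.8 Pa.
CL = 2W/(ρv²S) = 2×1010.4/(1.12×32.7²×3.3) = 0.5113.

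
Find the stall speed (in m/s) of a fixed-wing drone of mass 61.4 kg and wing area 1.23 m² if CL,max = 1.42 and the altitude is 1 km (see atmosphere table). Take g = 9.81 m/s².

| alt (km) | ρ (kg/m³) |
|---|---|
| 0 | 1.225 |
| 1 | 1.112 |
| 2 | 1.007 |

V_stall = 24.9 m/s

At 1 km, from the table: ρ = 1.112 kg/m³.
Weight W = mg = 61.4 × 9.81 = 602.3 N.
From L = ½ρV²S·CL,max = W: V_stall = √(2W/(ρSCL,max)) = √(2·602.3/(1.112·1.23·1.42))
V_stall = √620.3 = 24.9 m/s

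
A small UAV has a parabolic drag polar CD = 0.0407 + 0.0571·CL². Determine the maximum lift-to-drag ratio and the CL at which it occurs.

(L/D)max = 10.4, at CL = 0.844

For CD = CD0 + K·CL², (L/D)max occurs at CL* = √(CD0/K) and equals 1/(2√(K·CD0)).
(L/D)max = 1/(2√(0.0571 × 0.0407)) = 1/(2 × 0.04821) = 10.4
CL* = √(0.0407/0.0571) = 0.844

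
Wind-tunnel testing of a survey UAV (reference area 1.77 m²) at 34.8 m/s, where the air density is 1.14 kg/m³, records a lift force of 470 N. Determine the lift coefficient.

CL = 0.385

From L = ½ρv²S·CL, rearranging gives CL = 2L/(ρv²S).
CL = 2 × 470 / (1.14 × 34.8² × 1.77) = 0.385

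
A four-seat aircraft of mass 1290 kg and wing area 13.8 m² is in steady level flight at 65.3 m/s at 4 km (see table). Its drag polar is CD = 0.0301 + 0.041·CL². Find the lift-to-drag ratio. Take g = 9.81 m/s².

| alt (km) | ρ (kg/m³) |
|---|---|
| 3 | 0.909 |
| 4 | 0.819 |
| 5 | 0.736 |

L/D = 12.7

At 4 km, from the table: ρ = 0.819 kg/m³.
Weight W = mg = 1290 × 9.81 = 12655 N; in level flight L = W.
q = ½ρv² = ½ × 0.819 × 65.3² = 1746 Pa.
CL = W/(q·S) = 12655 / (1746 × 13.8) = 0.5252.
CD = 0.0301 + 0.041 × 0.5252² = 0.04141.
L/D = CL/CD = 0.5252 / 0.04141 = 12.7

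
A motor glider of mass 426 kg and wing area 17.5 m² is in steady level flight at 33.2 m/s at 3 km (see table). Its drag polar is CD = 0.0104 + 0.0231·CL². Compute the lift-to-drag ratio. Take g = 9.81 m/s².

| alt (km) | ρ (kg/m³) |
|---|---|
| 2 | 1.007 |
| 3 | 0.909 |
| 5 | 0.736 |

L/D = 30.5

At 3 km, from the table: ρ = 0.909 kg/m³.
Level flight ⇒ L = W = m·g = 426 × 9.81 = 4179.1 N.
q = ½ρv² = ½ × 0.909 × 33.2² = 501 Pa.
CL = 2W/(ρv²S) = 2×4179.1/(0.909×33.2²×17.5) = 0.4767.
CD = 0.0104 + 0.0231 × 0.4767² = 0.01565.
L/D = CL/CD = 0.4767 / 0.01565 = 30.5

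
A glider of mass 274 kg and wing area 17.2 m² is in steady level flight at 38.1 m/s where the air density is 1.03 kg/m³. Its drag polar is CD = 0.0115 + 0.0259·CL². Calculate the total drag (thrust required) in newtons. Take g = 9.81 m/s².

Weight W = mg = 274 × 9.81 = 2687.9 N; in level flight L = W.
Dynamic pressure q = 0.5 × 1.03 × 38.1² = 747.6 Pa.
CL = 2W/(ρv²S) = 2×2687.9/(1.03×38.1²×17.2) = 0.209.
CD = 0.0115 + 0.0259 × 0.209² = 0.01263.
D = q·S·CD = 747.6 × 17.2 × 0.01263 = 162.4 N

D = 162 N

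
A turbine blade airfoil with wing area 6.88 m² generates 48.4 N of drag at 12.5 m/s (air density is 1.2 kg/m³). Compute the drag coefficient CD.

CD = 0.075

From D = ½ρv²S·CD, rearranging gives CD = 2D/(ρv²S).
CD = 2 × 48.4 / (1.2 × 12.5² × 6.88) = 0.075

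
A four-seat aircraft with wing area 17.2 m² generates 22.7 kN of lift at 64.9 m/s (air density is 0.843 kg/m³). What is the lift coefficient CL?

CL = 0.743

From L = ½ρv²S·CL, rearranging gives CL = 2L/(ρv²S).
CL = 2 × 22700 / (0.843 × 64.9² × 17.2) = 0.743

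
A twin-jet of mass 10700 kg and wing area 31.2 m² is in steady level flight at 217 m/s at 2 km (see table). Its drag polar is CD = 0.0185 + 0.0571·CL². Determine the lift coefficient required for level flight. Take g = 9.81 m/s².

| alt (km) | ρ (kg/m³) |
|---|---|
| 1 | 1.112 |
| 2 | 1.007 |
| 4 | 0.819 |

CL = 0.142

At 2 km, from the table: ρ = 1.007 kg/m³.
Level flight ⇒ L = W = m·g = 10700 × 9.81 = 1.0497×10^5 N.
q = ½ρv² = ½ × 1.007 × 217² = 23710 Pa.
CL = W/(q·S) = 1.0497×10^5 / (23710 × 31.2) = 0.1419.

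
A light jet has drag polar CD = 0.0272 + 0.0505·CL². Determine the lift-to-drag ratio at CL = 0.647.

L/D = 13.4

CD = 0.0272 + 0.0505 × 0.647² = 0.04834
L/D = CL/CD = 0.647 / 0.04834 = 13.4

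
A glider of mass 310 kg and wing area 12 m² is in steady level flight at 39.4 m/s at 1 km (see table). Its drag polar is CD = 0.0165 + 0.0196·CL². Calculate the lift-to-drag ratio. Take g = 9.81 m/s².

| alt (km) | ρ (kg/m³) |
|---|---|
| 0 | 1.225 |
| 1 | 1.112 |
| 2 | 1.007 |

L/D = 16.1

At 1 km, from the table: ρ = 1.112 kg/m³.
In steady level flight, lift balances weight: W = mg = 310 × 9.81 = 3041.1 N.
q = ½ρv² = ½ × 1.112 × 39.4² = 863.1 Pa.
CL = 2W/(ρv²S) = 2×3041.1/(1.112×39.4²×12) = 0.2936.
CD = 0.0165 + 0.0196 × 0.2936² = 0.01819.
L/D = CL/CD = 0.2936 / 0.01819 = 16.1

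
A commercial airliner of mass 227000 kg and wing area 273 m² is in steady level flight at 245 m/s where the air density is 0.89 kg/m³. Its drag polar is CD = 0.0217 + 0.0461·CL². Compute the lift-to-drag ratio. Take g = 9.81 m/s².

L/D = 11.7

In steady level flight, lift balances weight: W = mg = 227000 × 9.81 = 2.2269×10^6 N.
q = ½ρv² = ½ × 0.89 × 245² = 26710 Pa.
Required CL = L/(qS) = 2.2269×10^6/(26710·273) = 0.3054.
CD = 0.0217 + 0.0461 × 0.3054² = 0.026.
L/D = CL/CD = 0.3054 / 0.026 = 11.7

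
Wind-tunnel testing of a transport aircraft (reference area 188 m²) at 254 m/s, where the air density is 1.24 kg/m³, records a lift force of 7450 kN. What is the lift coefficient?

CL = 0.991

From L = ½ρv²S·CL, rearranging gives CL = 2L/(ρv²S).
CL = 2 × 7.45×10^6 / (1.24 × 254² × 188) = 0.991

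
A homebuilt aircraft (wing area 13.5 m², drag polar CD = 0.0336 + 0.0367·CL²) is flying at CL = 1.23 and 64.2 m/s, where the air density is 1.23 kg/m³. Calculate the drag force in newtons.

CD = 0.0336 + 0.0367 × 1.23² = 0.08912
D = ½ρv²S·CD = ½ × 1.23 × 64.2² × 13.5 × 0.08912 = 3050 N

D = 3050 N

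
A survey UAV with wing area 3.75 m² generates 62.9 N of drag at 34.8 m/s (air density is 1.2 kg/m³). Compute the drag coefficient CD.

CD = 0.0231

From D = ½ρv²S·CD, rearranging gives CD = 2D/(ρv²S).
CD = 2 × 62.9 / (1.2 × 34.8² × 3.75) = 0.0231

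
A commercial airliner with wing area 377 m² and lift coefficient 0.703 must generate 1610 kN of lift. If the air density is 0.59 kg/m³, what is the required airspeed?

v = 144 m/s

L = ½ρv²S·CL ⇒ v = √(2L/(ρ·S·CL))
v = √(2 × 1.61×10^6 / (0.59 × 377 × 0.703)) = √20590 = 144 m/s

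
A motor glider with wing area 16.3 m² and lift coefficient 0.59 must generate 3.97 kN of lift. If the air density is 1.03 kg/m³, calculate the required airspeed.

L = ½ρv²S·CL ⇒ v = √(2L/(ρ·S·CL))
v = √(2 × 3970 / (1.03 × 16.3 × 0.59)) = √801.6 = 28.3 m/s

v = 28.3 m/s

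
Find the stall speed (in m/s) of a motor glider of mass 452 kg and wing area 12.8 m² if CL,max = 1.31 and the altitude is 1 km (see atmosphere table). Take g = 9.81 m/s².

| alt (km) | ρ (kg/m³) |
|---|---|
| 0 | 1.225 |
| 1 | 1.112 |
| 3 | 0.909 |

V_stall = 21.8 m/s

At 1 km, from the table: ρ = 1.112 kg/m³.
At stall, lift equals weight: L = W = m·g = 452 × 9.81 = 4434 N.
V_stall = √(2W/(ρ·S·CL,max)) = √(2 × 4434 / (1.112 × 12.8 × 1.31))
V_stall = √475.6 = 21.8 m/s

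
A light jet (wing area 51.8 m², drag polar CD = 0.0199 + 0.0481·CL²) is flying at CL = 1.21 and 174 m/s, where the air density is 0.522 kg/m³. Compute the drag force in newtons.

D = 37000 N

CD = 0.0199 + 0.0481 × 1.21² = 0.09032
D = ½ρv²S·CD = ½ × 0.522 × 174² × 51.8 × 0.09032 = 37000 N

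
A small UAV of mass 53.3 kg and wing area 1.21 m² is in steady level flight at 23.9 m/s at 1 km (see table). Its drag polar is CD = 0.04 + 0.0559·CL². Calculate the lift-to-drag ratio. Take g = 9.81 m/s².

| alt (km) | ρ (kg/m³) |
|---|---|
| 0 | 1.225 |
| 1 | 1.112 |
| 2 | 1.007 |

L/D = 9.48

At 1 km, from the table: ρ = 1.112 kg/m³.
Weight W = mg = 53.3 × 9.81 = 522.87 N; in level flight L = W.
Dynamic pressure q = 0.5 × 1.112 × 23.9² = 317.6 Pa.
CL = W/(q·S) = 522.87 / (317.6 × 1.21) = 1.361.
CD = 0.04 + 0.0559 × 1.361² = 0.1435.
L/D = CL/CD = 1.361 / 0.1435 = 9.48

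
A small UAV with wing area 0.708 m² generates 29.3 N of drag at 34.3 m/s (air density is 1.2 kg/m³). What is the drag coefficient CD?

From D = ½ρv²S·CD, rearranging gives CD = 2D/(ρv²S).
CD = 2 × 29.3 / (1.2 × 34.3² × 0.708) = 0.0586

CD = 0.0586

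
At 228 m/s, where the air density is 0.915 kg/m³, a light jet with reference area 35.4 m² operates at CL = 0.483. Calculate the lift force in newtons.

L = 4.07×10^5 N

Dynamic pressure q = ½ρv² = ½ × 0.915 × 228² = 23780 Pa.
L = q·S·CL = 23780 × 35.4 × 0.483 = 4.07×10^5 N ≈ 407 kN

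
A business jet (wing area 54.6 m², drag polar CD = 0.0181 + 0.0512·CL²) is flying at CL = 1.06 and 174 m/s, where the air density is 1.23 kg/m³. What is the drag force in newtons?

CD = 0.0181 + 0.0512 × 1.06² = 0.07563
D = ½ρv²S·CD = ½ × 1.23 × 174² × 54.6 × 0.07563 = 76900 N

D = 76900 N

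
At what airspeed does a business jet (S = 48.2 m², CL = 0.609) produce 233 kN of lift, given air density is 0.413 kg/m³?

L = ½ρv²S·CL ⇒ v = √(2L/(ρ·S·CL))
v = √(2 × 2.33×10^5 / (0.413 × 48.2 × 0.609)) = √38440 = 196 m/s

v = 196 m/s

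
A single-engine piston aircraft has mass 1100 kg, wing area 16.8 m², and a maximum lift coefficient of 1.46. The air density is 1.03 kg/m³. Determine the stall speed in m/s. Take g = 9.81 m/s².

V_stall = 29.2 m/s

Weight W = mg = 1100 × 9.81 = 10790 N.
V_stall = √(2W/(ρ·S·CL,max)) = √(2 × 10790 / (1.03 × 16.8 × 1.46))
V_stall = √854.3 = 29.2 m/s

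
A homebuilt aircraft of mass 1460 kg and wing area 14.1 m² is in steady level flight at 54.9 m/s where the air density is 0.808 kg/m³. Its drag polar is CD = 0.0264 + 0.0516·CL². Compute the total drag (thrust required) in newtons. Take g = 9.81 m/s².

Level flight ⇒ L = W = m·g = 1460 × 9.81 = 14323 N.
Dynamic pressure q = 0.5 × 0.808 × 54.9² = 1218 Pa.
Required CL = L/(qS) = 14323/(1218·14.1) = 0.8342.
CD = 0.0264 + 0.0516 × 0.8342² = 0.06231.
D = q·S·CD = 1218 × 14.1 × 0.06231 = 1070 N

D = 1070 N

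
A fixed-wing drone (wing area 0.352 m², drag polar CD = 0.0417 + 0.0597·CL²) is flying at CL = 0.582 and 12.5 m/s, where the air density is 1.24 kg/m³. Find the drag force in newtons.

CD = 0.0417 + 0.0597 × 0.582² = 0.06192
D = ½ρv²S·CD = ½ × 1.24 × 12.5² × 0.352 × 0.06192 = 2.11 N

D = 2.11 N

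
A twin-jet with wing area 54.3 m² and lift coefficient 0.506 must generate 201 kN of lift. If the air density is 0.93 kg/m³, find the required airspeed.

L = ½ρv²S·CL ⇒ v = √(2L/(ρ·S·CL))
v = √(2 × 2.01×10^5 / (0.93 × 54.3 × 0.506)) = √15730 = 125 m/s

v = 125 m/s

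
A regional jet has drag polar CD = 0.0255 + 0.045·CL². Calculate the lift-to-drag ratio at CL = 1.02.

L/D = 14.1

CD = 0.0255 + 0.045 × 1.02² = 0.07232
L/D = CL/CD = 1.02 / 0.07232 = 14.1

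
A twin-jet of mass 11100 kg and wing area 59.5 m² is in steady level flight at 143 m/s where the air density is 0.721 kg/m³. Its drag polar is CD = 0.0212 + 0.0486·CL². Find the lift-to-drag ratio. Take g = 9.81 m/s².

L/D = 10.3

Level flight ⇒ L = W = m·g = 11100 × 9.81 = 1.0889×10^5 N.
q = ½ρv² = ½ × 0.721 × 143² = 7372 Pa.
CL = 2W/(ρv²S) = 2×1.0889×10^5/(0.721×143²×59.5) = 0.2483.
CD = 0.0212 + 0.0486 × 0.2483² = 0.0242.
L/D = CL/CD = 0.2483 / 0.0242 = 10.3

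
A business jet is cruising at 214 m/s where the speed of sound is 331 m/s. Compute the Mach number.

M = v/a = 214 / 331 = 0.647

M = 0.647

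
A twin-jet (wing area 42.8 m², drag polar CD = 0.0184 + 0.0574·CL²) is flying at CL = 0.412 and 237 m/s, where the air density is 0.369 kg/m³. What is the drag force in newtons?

CD = 0.0184 + 0.0574 × 0.412² = 0.02814
D = ½ρv²S·CD = ½ × 0.369 × 237² × 42.8 × 0.02814 = 12500 N

D = 12500 N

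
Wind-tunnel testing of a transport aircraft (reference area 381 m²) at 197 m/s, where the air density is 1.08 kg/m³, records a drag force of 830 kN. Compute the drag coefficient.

CD = 0.104

From D = ½ρv²S·CD, rearranging gives CD = 2D/(ρv²S).
CD = 2 × 8.3×10^5 / (1.08 × 197² × 381) = 0.104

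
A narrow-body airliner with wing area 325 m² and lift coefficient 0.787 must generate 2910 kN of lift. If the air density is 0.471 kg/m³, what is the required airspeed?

v = 220 m/s

L = ½ρv²S·CL ⇒ v = √(2L/(ρ·S·CL))
v = √(2 × 2.91×10^6 / (0.471 × 325 × 0.787)) = √48310 = 220 m/s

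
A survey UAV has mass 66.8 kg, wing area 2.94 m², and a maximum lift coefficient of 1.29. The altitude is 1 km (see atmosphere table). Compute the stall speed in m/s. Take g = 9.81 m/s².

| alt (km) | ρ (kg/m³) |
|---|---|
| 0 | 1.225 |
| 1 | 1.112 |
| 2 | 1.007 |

At 1 km, from the table: ρ = 1.112 kg/m³.
Weight W = mg = 66.8 × 9.81 = 655.3 N.
From L = ½ρV²S·CL,max = W: V_stall = √(2W/(ρSCL,max)) = √(2·655.3/(1.112·2.94·1.29))
V_stall = √310.8 = 17.6 m/s

V_stall = 17.6 m/s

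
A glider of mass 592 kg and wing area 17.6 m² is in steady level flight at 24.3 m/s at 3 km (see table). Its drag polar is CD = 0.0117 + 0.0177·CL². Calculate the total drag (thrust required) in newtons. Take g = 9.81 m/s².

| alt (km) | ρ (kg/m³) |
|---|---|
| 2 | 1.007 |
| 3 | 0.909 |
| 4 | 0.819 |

At 3 km, from the table: ρ = 0.909 kg/m³.
In steady level flight, lift balances weight: W = mg = 592 × 9.81 = 5807.5 N.
q = ½ρv² = ½ × 0.909 × 24.3² = 268.4 Pa.
CL = 2W/(ρv²S) = 2×5807.5/(0.909×24.3²×17.6) = 1.23.
CD = 0.0117 + 0.0177 × 1.23² = 0.03846.
D = q·S·CD = 268.4 × 17.6 × 0.03846 = 181.6 N

D = 182 N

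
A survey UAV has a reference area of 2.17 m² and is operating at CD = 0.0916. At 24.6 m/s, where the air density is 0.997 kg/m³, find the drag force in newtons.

D = 60 N

Dynamic pressure q = ½ρv² = ½ × 0.997 × 24.6² = 301.7 Pa.
D = q·S·CD = 301.7 × 2.17 × 0.0916 = 60 N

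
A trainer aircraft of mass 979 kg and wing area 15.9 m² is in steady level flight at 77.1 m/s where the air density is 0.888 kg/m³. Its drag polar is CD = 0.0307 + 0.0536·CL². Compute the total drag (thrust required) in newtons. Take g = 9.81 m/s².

D = 1410 N

Weight W = mg = 979 × 9.81 = 9604 N; in level flight L = W.
q = ½ρv² = ½ × 0.888 × 77.1² = 2639 Pa.
CL = W/(q·S) = 9604 / (2639 × 15.9) = 0.2289.
CD = 0.0307 + 0.0536 × 0.2289² = 0.03351.
D = q·S·CD = 2639 × 15.9 × 0.03351 = 1406 N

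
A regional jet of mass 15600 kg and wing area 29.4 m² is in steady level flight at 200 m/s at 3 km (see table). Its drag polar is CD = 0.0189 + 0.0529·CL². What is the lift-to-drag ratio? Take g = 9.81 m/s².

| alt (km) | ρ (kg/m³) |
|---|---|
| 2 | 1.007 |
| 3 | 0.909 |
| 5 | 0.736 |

L/D = 12.3

At 3 km, from the table: ρ = 0.909 kg/m³.
Level flight ⇒ L = W = m·g = 15600 × 9.81 = 1.5304×10^5 N.
Dynamic pressure q = 0.5 × 0.909 × 200² = 18180 Pa.
Required CL = L/(qS) = 1.5304×10^5/(18180·29.4) = 0.2863.
CD = 0.0189 + 0.0529 × 0.2863² = 0.02324.
L/D = CL/CD = 0.2863 / 0.02324 = 12.3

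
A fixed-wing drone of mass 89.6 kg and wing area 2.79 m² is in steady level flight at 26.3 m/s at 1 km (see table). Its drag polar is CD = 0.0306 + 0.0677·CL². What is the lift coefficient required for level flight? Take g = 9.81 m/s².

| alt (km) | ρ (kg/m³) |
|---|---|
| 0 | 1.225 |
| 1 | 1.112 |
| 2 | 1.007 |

At 1 km, from the table: ρ = 1.112 kg/m³.
Weight W = mg = 89.6 × 9.81 = 878.98 N; in level flight L = W.
q = ½ρv² = ½ × 1.112 × 26.3² = 384.6 Pa.
CL = 2W/(ρv²S) = 2×878.98/(1.112×26.3²×2.79) = 0.8192.

CL = 0.819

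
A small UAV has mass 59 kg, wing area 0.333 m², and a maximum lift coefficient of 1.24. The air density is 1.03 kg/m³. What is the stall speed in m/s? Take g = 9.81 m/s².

V_stall = 52.2 m/s

Stall occurs when L = W at CL,max. W = mg = 59 × 9.81 = 578.8 N.
From L = ½ρV²S·CL,max = W: V_stall = √(2W/(ρSCL,max)) = √(2·578.8/(1.03·0.333·1.24))
V_stall = √2722 = 52.2 m/s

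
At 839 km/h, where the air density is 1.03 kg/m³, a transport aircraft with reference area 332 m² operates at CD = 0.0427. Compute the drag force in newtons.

Convert speed: v = 839 km/h ÷ 3.6 = 233.1 m/s.
D = ½ρv²S·CD = ½ × 1.03 × 233.1² × 332 × 0.0427 = 3.97×10^5 N ≈ 397 kN

D = 3.97×10^5 N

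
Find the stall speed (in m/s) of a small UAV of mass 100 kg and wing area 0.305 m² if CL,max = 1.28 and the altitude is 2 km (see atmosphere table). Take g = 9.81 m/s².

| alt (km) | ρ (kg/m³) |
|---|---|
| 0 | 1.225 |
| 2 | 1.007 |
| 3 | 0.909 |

At 2 km, from the table: ρ = 1.007 kg/m³.
At stall, lift equals weight: L = W = m·g = 100 × 9.81 = 981 N.
From L = ½ρV²S·CL,max = W: V_stall = √(2W/(ρSCL,max)) = √(2·981/(1.007·0.305·1.28))
V_stall = √4991 = 70.6 m/s

V_stall = 70.6 m/s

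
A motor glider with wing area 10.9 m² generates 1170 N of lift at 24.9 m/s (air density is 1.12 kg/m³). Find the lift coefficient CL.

CL = 0.309

From L = ½ρv²S·CL, rearranging gives CL = 2L/(ρv²S).
CL = 2 × 1170 / (1.12 × 24.9² × 10.9) = 0.309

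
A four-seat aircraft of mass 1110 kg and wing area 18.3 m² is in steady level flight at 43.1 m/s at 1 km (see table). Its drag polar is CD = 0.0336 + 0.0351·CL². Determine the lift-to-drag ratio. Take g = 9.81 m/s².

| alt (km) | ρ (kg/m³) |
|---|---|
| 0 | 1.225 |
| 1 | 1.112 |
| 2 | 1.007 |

L/D = 12.7

At 1 km, from the table: ρ = 1.112 kg/m³.
Level flight ⇒ L = W = m·g = 1110 × 9.81 = 10889 N.
q = ½ρv² = ½ × 1.112 × 43.1² = 1033 Pa.
Required CL = L/(qS) = 10889/(1033·18.3) = 0.5761.
CD = 0.0336 + 0.0351 × 0.5761² = 0.04525.
L/D = CL/CD = 0.5761 / 0.04525 = 12.7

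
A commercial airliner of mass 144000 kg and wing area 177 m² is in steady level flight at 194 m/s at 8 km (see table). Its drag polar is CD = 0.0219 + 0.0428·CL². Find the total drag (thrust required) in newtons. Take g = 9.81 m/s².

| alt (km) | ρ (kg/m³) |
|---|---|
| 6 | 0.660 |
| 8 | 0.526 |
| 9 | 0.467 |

At 8 km, from the table: ρ = 0.526 kg/m³.
Level flight ⇒ L = W = m·g = 144000 × 9.81 = 1.4126×10^6 N.
q = ½ρv² = ½ × 0.526 × 194² = 9898 Pa.
Required CL = L/(qS) = 1.4126×10^6/(9898·177) = 0.8063.
CD = 0.0219 + 0.0428 × 0.8063² = 0.04973.
D = q·S·CD = 9898 × 177 × 0.04973 = 87120 N

D = 87100 N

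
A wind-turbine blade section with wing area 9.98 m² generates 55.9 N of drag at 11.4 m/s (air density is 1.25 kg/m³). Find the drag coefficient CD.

From D = ½ρv²S·CD, rearranging gives CD = 2D/(ρv²S).
CD = 2 × 55.9 / (1.25 × 11.4² × 9.98) = 0.069

CD = 0.069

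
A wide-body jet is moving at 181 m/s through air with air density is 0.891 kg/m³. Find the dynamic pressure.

q = ½ρv² = ½ × 0.891 × 181² = 14600 Pa

q = 14600 Pa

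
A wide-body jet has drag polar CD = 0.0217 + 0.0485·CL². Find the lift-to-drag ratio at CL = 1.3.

L/D = 12.5

CD = 0.0217 + 0.0485 × 1.3² = 0.1037
L/D = CL/CD = 1.3 / 0.1037 = 12.5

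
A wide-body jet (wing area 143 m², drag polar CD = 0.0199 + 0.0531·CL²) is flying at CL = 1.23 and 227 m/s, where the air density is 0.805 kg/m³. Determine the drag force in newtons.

CD = 0.0199 + 0.0531 × 1.23² = 0.1002
D = ½ρv²S·CD = ½ × 0.805 × 227² × 143 × 0.1002 = 2.97×10^5 N

D = 2.97×10^5 N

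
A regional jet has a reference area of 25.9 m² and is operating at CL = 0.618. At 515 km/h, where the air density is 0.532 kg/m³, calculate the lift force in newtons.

L = 87100 N

Convert speed: v = 515 km/h ÷ 3.6 = 143.1 m/s.
L = ½ρv²S·CL = ½ × 0.532 × 143.1² × 25.9 × 0.618 = 87100 N ≈ 87.1 kN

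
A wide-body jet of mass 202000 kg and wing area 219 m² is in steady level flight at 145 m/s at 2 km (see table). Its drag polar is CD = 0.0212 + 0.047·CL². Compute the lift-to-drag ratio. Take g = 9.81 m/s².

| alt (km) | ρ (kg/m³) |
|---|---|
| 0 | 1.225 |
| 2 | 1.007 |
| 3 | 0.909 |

At 2 km, from the table: ρ = 1.007 kg/m³.
Weight W = mg = 202000 × 9.81 = 1.9816×10^6 N; in level flight L = W.
q = ½ρv² = ½ × 1.007 × 145² = 10590 Pa.
CL = 2W/(ρv²S) = 2×1.9816×10^6/(1.007×145²×219) = 0.8548.
CD = 0.0212 + 0.047 × 0.8548² = 0.05554.
L/D = CL/CD = 0.8548 / 0.05554 = 15.4

L/D = 15.4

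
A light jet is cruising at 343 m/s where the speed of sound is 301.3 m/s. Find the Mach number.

M = v/a = 343 / 301.3 = 1.14

M = 1.14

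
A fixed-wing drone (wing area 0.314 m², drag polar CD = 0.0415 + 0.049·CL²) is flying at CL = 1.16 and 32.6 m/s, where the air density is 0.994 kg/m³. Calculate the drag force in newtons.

CD = 0.0415 + 0.049 × 1.16² = 0.1074
D = ½ρv²S·CD = ½ × 0.994 × 32.6² × 0.314 × 0.1074 = 17.8 N

D = 17.8 N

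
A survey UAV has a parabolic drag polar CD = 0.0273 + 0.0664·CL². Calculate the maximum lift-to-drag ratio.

For CD = CD0 + K·CL², (L/D)max occurs at CL* = √(CD0/K) and equals 1/(2√(K·CD0)).
(L/D)max = 1/(2√(0.0664 × 0.0273)) = 1/(2 × 0.04258) = 11.7

(L/D)max = 11.7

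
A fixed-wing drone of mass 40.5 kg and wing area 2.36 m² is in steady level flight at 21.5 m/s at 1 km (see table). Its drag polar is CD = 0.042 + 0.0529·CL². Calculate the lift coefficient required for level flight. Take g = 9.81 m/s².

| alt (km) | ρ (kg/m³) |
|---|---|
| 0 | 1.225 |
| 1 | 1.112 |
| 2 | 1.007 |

At 1 km, from the table: ρ = 1.112 kg/m³.
Weight W = mg = 40.5 × 9.81 = 397.31 N; in level flight L = W.
q = ½ρv² = ½ × 1.112 × 21.5² = 257 Pa.
CL = W/(q·S) = 397.31 / (257 × 2.36) = 0.655.

CL = 0.655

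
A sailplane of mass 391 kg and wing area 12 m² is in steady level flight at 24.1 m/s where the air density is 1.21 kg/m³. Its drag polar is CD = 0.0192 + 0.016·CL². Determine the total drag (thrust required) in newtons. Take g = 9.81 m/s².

Level flight ⇒ L = W = m·g = 391 × 9.81 = 3835.7 N.
Dynamic pressure q = 0.5 × 1.21 × 24.1² = 351.4 Pa.
Required CL = L/(qS) = 3835.7/(351.4·12) = 0.9097.
CD = 0.0192 + 0.016 × 0.9097² = 0.03244.
D = q·S·CD = 351.4 × 12 × 0.03244 = 136.8 N

D = 137 N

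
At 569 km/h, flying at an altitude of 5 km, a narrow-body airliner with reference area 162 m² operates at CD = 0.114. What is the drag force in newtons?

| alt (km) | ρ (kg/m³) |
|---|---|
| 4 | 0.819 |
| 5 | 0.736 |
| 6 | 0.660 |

D = 1.7×10^5 N

At 5 km, from the table: ρ = 0.736 kg/m³.
Convert speed: v = 569 km/h ÷ 3.6 = 158.1 m/s.
D = ½ρv²S·CD = ½ × 0.736 × 158.1² × 162 × 0.114 = 1.7×10^5 N ≈ 170 kN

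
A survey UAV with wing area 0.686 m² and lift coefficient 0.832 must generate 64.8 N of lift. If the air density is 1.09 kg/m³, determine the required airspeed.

L = ½ρv²S·CL ⇒ v = √(2L/(ρ·S·CL))
v = √(2 × 64.8 / (1.09 × 0.686 × 0.832)) = √208.3 = 14.4 m/s

v = 14.4 m/s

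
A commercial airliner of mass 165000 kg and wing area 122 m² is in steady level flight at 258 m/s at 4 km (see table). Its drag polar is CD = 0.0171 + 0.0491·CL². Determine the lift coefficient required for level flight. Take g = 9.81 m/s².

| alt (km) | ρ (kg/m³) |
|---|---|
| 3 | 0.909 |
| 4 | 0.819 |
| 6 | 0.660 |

At 4 km, from the table: ρ = 0.819 kg/m³.
Weight W = mg = 165000 × 9.81 = 1.6186×10^6 N; in level flight L = W.
q = ½ρv² = ½ × 0.819 × 258² = 27260 Pa.
CL = 2W/(ρv²S) = 2×1.6186×10^6/(0.819×258²×122) = 0.4867.

CL = 0.487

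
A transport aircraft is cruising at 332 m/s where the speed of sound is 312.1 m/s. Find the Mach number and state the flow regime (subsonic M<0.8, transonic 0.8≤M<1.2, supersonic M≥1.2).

M = v/a = 332 / 312.1 = 1.06
M = 1.06 → transonic.

M = 1.06 (transonic)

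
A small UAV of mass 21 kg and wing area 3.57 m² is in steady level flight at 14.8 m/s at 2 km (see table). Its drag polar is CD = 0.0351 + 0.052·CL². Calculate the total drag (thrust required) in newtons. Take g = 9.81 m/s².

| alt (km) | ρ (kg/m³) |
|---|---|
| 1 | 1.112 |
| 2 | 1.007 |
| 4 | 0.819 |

At 2 km, from the table: ρ = 1.007 kg/m³.
Weight W = mg = 21 × 9.81 = 206.01 N; in level flight L = W.
q = ½ρv² = ½ × 1.007 × 14.8² = 110.3 Pa.
CL = 2W/(ρv²S) = 2×206.01/(1.007×14.8²×3.57) = 0.5232.
CD = 0.0351 + 0.052 × 0.5232² = 0.04934.
D = q·S·CD = 110.3 × 3.57 × 0.04934 = 19.42 N

D = 19.4 N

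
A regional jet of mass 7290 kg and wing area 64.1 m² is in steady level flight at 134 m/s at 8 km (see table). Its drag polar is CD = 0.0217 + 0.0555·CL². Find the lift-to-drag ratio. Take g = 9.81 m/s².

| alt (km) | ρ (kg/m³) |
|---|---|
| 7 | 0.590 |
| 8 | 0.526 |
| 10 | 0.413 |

L/D = 9.53

At 8 km, from the table: ρ = 0.526 kg/m³.
In steady level flight, lift balances weight: W = mg = 7290 × 9.81 = 71515 N.
Dynamic pressure q = 0.5 × 0.526 × 134² = 4722 Pa.
CL = 2W/(ρv²S) = 2×71515/(0.526×134²×64.1) = 0.2363.
CD = 0.0217 + 0.0555 × 0.2363² = 0.0248.
L/D = CL/CD = 0.2363 / 0.0248 = 9.53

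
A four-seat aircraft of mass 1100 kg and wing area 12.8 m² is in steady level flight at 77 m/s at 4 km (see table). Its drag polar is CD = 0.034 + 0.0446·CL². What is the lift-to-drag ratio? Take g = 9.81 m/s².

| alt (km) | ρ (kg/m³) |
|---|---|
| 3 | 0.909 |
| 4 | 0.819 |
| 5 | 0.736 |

L/D = 8.82

At 4 km, from the table: ρ = 0.819 kg/m³.
Level flight ⇒ L = W = m·g = 1100 × 9.81 = 10791 N.
q = ½ρv² = ½ × 0.819 × 77² = 2428 Pa.
Required CL = L/(qS) = 10791/(2428·12.8) = 0.3472.
CD = 0.034 + 0.0446 × 0.3472² = 0.03938.
L/D = CL/CD = 0.3472 / 0.03938 = 8.82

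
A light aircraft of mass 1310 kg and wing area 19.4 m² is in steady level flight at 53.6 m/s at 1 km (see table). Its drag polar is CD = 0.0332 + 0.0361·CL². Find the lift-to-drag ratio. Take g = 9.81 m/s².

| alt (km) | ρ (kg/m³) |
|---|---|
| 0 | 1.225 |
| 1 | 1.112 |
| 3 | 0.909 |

At 1 km, from the table: ρ = 1.112 kg/m³.
In steady level flight, lift balances weight: W = mg = 1310 × 9.81 = 12851 N.
Dynamic pressure q = 0.5 × 1.112 × 53.6² = 1597 Pa.
CL = W/(q·S) = 12851 / (1597 × 19.4) = 0.4147.
CD = 0.0332 + 0.0361 × 0.4147² = 0.03941.
L/D = CL/CD = 0.4147 / 0.03941 = 10.5

L/D = 10.5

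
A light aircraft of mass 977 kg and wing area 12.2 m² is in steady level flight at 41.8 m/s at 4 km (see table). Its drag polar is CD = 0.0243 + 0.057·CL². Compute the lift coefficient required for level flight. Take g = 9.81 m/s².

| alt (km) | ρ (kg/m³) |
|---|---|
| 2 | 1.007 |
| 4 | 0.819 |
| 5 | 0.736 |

At 4 km, from the table: ρ = 0.819 kg/m³.
In steady level flight, lift balances weight: W = mg = 977 × 9.81 = 9584.4 N.
q = ½ρv² = ½ × 0.819 × 41.8² = 715.5 Pa.
CL = W/(q·S) = 9584.4 / (715.5 × 12.2) = 1.098.

CL = 1.1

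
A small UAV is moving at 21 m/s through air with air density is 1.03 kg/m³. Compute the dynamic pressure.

q = 227 Pa

q = ½ρv² = ½ × 1.03 × 21² = 227 Pa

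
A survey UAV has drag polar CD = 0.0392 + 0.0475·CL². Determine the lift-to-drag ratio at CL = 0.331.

CD = 0.0392 + 0.0475 × 0.331² = 0.0444
L/D = CL/CD = 0.331 / 0.0444 = 7.45

L/D = 7.45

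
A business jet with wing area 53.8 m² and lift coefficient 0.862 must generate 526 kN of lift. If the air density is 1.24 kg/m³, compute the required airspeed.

L = ½ρv²S·CL ⇒ v = √(2L/(ρ·S·CL))
v = √(2 × 5.26×10^5 / (1.24 × 53.8 × 0.862)) = √18290 = 135 m/s

v = 135 m/s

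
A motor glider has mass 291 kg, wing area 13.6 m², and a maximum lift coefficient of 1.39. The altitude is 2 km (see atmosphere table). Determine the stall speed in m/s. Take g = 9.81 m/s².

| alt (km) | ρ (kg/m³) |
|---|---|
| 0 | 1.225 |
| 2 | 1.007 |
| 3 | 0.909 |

V_stall = 17.3 m/s

At 2 km, from the table: ρ = 1.007 kg/m³.
Weight W = mg = 291 × 9.81 = 2855 N.
V_stall = √(2W/(ρ·S·CL,max)) = √(2 × 2855 / (1.007 × 13.6 × 1.39))
V_stall = √299.9 = 17.3 m/s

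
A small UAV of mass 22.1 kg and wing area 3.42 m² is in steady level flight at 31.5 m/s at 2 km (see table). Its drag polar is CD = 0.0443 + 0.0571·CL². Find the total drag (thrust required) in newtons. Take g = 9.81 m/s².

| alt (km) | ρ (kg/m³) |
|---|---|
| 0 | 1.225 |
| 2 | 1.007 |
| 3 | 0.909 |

At 2 km, from the table: ρ = 1.007 kg/m³.
In steady level flight, lift balances weight: W = mg = 22.1 × 9.81 = 216.8 N.
Dynamic pressure q = 0.5 × 1.007 × 31.5² = 499.6 Pa.
CL = W/(q·S) = 216.8 / (499.6 × 3.42) = 0.1269.
CD = 0.0443 + 0.0571 × 0.1269² = 0.04522.
D = q·S·CD = 499.6 × 3.42 × 0.04522 = 77.26 N

D = 77.3 N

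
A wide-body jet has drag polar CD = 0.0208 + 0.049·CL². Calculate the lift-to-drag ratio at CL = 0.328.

CD = 0.0208 + 0.049 × 0.328² = 0.02607
L/D = CL/CD = 0.328 / 0.02607 = 12.6

L/D = 12.6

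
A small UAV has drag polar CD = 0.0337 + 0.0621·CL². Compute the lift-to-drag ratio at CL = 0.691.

L/D = 10.9

CD = 0.0337 + 0.0621 × 0.691² = 0.06335
L/D = CL/CD = 0.691 / 0.06335 = 10.9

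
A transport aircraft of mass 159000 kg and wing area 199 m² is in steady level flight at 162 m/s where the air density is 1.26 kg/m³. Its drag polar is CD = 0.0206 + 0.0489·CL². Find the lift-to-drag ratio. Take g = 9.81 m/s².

Level flight ⇒ L = W = m·g = 159000 × 9.81 = 1.5598×10^6 N.
Dynamic pressure q = 0.5 × 1.26 × 162² = 16530 Pa.
CL = 2W/(ρv²S) = 2×1.5598×10^6/(1.26×162²×199) = 0.4741.
CD = 0.0206 + 0.0489 × 0.4741² = 0.03159.
L/D = CL/CD = 0.4741 / 0.03159 = 15

L/D = 15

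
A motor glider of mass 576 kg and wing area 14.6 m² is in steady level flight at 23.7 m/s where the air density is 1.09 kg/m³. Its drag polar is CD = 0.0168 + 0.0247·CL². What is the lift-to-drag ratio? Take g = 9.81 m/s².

Level flight ⇒ L = W = m·g = 576 × 9.81 = 5650.6 N.
q = ½ρv² = ½ × 1.09 × 23.7² = 306.1 Pa.
Required CL = L/(qS) = 5650.6/(306.1·14.6) = 1.264.
CD = 0.0168 + 0.0247 × 1.264² = 0.05628.
L/D = CL/CD = 1.264 / 0.05628 = 22.5

L/D = 22.5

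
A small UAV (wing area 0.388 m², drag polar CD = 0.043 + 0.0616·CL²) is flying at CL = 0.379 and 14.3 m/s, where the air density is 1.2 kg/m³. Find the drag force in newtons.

D = 2.47 N

CD = 0.043 + 0.0616 × 0.379² = 0.05185
D = ½ρv²S·CD = ½ × 1.2 × 14.3² × 0.388 × 0.05185 = 2.47 N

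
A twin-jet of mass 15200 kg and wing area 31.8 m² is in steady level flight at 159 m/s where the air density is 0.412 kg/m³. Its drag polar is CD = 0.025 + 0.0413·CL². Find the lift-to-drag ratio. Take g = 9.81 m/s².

L/D = 15.4

Level flight ⇒ L = W = m·g = 15200 × 9.81 = 1.4911×10^5 N.
Dynamic pressure q = 0.5 × 0.412 × 159² = 5208 Pa.
Required CL = L/(qS) = 1.4911×10^5/(5208·31.8) = 0.9004.
CD = 0.025 + 0.0413 × 0.9004² = 0.05848.
L/D = CL/CD = 0.9004 / 0.05848 = 15.4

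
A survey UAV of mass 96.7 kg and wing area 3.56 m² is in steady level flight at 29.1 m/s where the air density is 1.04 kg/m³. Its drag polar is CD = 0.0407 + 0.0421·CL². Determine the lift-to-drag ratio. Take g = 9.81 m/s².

In steady level flight, lift balances weight: W = mg = 96.7 × 9.81 = 948.63 N.
q = ½ρv² = ½ × 1.04 × 29.1² = 440.3 Pa.
CL = W/(q·S) = 948.63 / (440.3 × 3.56) = 0.6051.
CD = 0.0407 + 0.0421 × 0.6051² = 0.05612.
L/D = CL/CD = 0.6051 / 0.05612 = 10.8

L/D = 10.8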